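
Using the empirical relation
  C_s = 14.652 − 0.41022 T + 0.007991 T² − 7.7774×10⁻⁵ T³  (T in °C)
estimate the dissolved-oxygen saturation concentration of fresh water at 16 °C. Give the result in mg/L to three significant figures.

C_s ≈ 9.82 mg/L

C_s = 14.652 − 0.41022×16 + 0.007991×16² − 7.7774×10⁻⁵×16³ = 9.816 mg/L.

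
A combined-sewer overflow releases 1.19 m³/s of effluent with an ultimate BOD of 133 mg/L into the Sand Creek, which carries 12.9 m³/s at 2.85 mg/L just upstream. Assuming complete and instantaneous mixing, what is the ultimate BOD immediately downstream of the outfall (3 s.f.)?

Flow-weighted mixing: C = (Q_r C_r + Q_w C_w)/(Q_r + Q_w)
= (12.9×2.85 + 1.19×133)/(12.9 + 1.19) = 195.0/14.09 = 13.84 mg/L.

13.8 mg/L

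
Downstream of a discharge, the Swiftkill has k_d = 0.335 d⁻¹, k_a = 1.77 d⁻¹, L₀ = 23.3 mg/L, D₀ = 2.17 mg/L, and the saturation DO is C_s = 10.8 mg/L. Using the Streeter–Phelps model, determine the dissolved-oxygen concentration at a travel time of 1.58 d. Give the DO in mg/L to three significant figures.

k_d L₀/(k_a−k_d) = 0.335×23.3/(1.77−0.335) = 7.806/1.435 = 5.439 mg/L.
e^(−k_d t) = e^(−0.335×1.580) = 0.5890; e^(−k_a t) = e^(−1.77×1.580) = 0.06102.
D = 5.439 × (0.5890 − 0.06102) + 2.17 × 0.06102 = 2.872 + 0.1324 = 3.004 mg/L.
DO = C_s − D = 10.8 − 3.004 = 7.796 mg/L.

DO ≈ 7.80 mg/L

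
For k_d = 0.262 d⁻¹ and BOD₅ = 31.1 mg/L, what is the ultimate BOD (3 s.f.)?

L₀ ≈ 42.6 mg/L

BOD₅ = L₀(1 − e^(−5k_d)) ⇒ L₀ = BOD₅ / (1 − e^(−5×0.262))
= 31.1 / (1 − 0.2698) = 31.1 / 0.7302 = 42.59 mg/L.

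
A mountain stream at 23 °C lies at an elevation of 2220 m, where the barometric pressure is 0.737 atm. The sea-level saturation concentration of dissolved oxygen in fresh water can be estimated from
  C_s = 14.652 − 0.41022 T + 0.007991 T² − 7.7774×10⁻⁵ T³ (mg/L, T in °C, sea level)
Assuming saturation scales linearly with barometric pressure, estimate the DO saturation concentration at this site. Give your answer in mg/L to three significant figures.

C_s ≈ 6.26 mg/L

At sea level: C_s = 14.652 − 0.41022×23 + 0.007991×23² − 7.7774×10⁻⁵×23³ = 8.498 mg/L.
Pressure correction: C_s' = 8.498 × 0.737 = 6.263 mg/L.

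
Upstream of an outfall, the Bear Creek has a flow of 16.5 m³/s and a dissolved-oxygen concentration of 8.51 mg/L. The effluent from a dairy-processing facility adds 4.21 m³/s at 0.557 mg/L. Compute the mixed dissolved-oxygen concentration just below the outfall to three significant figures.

6.89 mg/L

Flow-weighted mixing: C = (Q_r C_r + Q_w C_w)/(Q_r + Q_w)
= (16.5×8.51 + 4.21×0.557)/(16.5 + 4.21) = 142.8/20.71 = 6.893 mg/L.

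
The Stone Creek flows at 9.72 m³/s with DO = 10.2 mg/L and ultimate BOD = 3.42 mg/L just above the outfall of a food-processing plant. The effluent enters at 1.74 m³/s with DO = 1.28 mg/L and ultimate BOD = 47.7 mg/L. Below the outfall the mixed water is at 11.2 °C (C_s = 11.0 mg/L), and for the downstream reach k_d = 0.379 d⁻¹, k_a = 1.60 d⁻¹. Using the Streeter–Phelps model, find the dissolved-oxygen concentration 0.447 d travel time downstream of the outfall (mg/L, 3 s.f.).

Mixed DO = (9.72×10.2 + 1.74×1.28)/(9.72+1.74) = 101.4/11.46 = 8.846 mg/L.
Mixed L₀ = (9.72×3.42 + 1.74×47.7)/(11.46) = 116.2/11.46 = 10.14 mg/L.
Initial deficit D₀ = C_s − DO₀ = 11.0 − 8.846 = 2.154 mg/L.
D(0.447) = [0.379×10.14/(1.60−0.379)](e^(−0.379×0.447) − e^(−1.60×0.447)) + 2.154 e^(−1.60×0.447)
= 3.148 × (0.8442 − 0.4891) + 2.154 × 0.4891 = 2.172 mg/L.
DO = 11.0 − 2.172 = 8.828 mg/L.

DO ≈ 8.83 mg/L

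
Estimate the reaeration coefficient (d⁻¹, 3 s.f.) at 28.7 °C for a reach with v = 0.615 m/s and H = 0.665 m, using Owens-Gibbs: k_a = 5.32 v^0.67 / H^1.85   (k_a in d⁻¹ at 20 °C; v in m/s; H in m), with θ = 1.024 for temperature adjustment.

k_a ≈ 10.0 d⁻¹

k_a(20) = 5.32 × 0.615^0.67 / 0.665^1.85 = 5.32 × 0.7220 / 0.4701 = 8.170 d⁻¹.
k_a(28.7) = 8.170 × 1.024^(28.7−20) = 8.170 × 1.229 = 10.04 d⁻¹.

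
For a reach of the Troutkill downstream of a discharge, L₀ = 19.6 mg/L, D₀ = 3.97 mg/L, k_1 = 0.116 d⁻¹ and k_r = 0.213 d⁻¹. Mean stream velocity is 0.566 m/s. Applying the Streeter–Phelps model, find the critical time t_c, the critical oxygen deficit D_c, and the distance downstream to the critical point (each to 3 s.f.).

At the critical point dD/dt = 0, so k_1 L₀ e^(−k_1 t) = k_r D. Substituting D(t) from the Streeter–Phelps equation and solving for t gives
t_c = ln[(k_r/k_1)(1 − D₀(k_r−k_1)/(k_1 L₀))] / (k_r−k_1).
Here k_r−k_1 = 0.09700 d⁻¹ and 1 − D₀(k_r−k_1)/(k_1 L₀) = 1 − 3.97×0.09700/(0.116×19.6) = 0.8306, so
t_c = ln(1.836 × 0.8306) / 0.09700 = 0.4221 / 0.09700 = 4.352 d.
L(t_c) = L₀ e^(−k_1 t_c) = 19.6 × 0.6036 = 11.83 mg/L, and at the critical point k_r D_c = k_1 L, so D_c = (0.116/0.213) × 11.83 = 6.443 mg/L.
x_c = v t_c = 0.566 m/s × 4.352 d × 86400 s/d = 212800 m ≈ 213 km.

t_c ≈ 4.35 d; D_c ≈ 6.44 mg/L; x_c ≈ 213 km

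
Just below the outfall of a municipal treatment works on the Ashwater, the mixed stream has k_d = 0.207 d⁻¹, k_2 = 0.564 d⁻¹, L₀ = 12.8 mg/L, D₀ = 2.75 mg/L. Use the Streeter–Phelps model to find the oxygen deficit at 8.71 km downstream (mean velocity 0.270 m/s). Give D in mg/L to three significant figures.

Travel time t = x/v = 8.71 km / (0.270 m/s) = 8710 m / 0.270 m/s = 32260 s = 0.3734 d.
k_d L₀/(k_2−k_d) = 0.207×12.8/(0.564−0.207) = 2.650/0.3570 = 7.422 mg/L.
e^(−k_d t) = e^(−0.207×0.3734) = 0.9256; e^(−k_2 t) = e^(−0.564×0.3734) = 0.8101.
D = 7.422 × (0.9256 − 0.8101) + 2.75 × 0.8101 = 0.8573 + 2.228 = 3.085 mg/L.

D ≈ 3.09 mg/L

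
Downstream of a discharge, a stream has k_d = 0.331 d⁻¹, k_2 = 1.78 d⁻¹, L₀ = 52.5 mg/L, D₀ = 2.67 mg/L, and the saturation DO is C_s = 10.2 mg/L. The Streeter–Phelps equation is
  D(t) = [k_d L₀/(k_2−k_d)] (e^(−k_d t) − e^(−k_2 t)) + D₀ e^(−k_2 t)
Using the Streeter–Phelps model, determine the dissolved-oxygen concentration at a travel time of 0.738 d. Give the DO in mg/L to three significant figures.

k_d L₀/(k_2−k_d) = 0.331×52.5/(1.78−0.331) = 17.38/1.449 = 11.99 mg/L.
e^(−k_d t) = e^(−0.331×0.7380) = 0.7833; e^(−k_2 t) = e^(−1.78×0.7380) = 0.2688.
D = 11.99 × (0.7833 − 0.2688) + 2.67 × 0.2688 = 6.169 + 0.7178 = 6.887 mg/L.
DO = C_s − D = 10.2 − 6.887 = 3.313 mg/L.

DO ≈ 3.31 mg/L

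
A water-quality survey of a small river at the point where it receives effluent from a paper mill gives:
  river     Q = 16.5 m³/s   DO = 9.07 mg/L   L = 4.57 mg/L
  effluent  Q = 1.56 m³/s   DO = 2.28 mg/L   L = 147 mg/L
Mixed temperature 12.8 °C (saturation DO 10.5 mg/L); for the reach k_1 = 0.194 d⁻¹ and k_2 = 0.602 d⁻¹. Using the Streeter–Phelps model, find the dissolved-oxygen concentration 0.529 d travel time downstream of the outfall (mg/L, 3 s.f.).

DO ≈ 7.63 mg/L

Mixed DO = (16.5×9.07 + 1.56×2.28)/(16.5+1.56) = 153.2/18.06 = 8.483 mg/L.
Mixed L₀ = (16.5×4.57 + 1.56×147)/(18.06) = 304.7/18.06 = 16.87 mg/L.
Initial deficit D₀ = C_s − DO₀ = 10.5 − 8.483 = 2.017 mg/L.
D(0.529) = [0.194×16.87/(0.602−0.194)](e^(−0.194×0.529) − e^(−0.602×0.529)) + 2.017 e^(−0.602×0.529)
= 8.023 × (0.9025 − 0.7273) + 2.017 × 0.7273 = 2.872 mg/L.
DO = 10.5 − 2.872 = 7.628 mg/L.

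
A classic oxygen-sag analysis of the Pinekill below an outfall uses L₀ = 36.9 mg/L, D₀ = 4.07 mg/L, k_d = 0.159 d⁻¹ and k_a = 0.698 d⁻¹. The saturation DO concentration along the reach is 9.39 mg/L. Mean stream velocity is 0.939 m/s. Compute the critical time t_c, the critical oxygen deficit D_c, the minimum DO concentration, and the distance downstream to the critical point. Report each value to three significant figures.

At the critical point dD/dt = 0, so k_d L₀ e^(−k_d t) = k_a D. Substituting D(t) from the Streeter–Phelps equation and solving for t gives
t_c = ln[(k_a/k_d)(1 − D₀(k_a−k_d)/(k_d L₀))] / (k_a−k_d).
Here k_a−k_d = 0.5390 d⁻¹ and 1 − D₀(k_a−k_d)/(k_d L₀) = 1 − 4.07×0.5390/(0.159×36.9) = 0.6261, so
t_c = ln(4.390 × 0.6261) / 0.5390 = 1.011 / 0.5390 = 1.876 d.
L(t_c) = L₀ e^(−k_d t_c) = 36.9 × 0.7421 = 27.38 mg/L, and at the critical point k_a D_c = k_d L, so D_c = (0.159/0.698) × 27.38 = 6.238 mg/L.
Minimum DO = C_s − D_c = 9.39 − 6.238 = 3.152 mg/L.
x_c = v t_c = 0.939 m/s × 1.876 d × 86400 s/d = 152200 m ≈ 152 km.

t_c ≈ 1.88 d; D_c ≈ 6.24 mg/L; min DO ≈ 3.15 mg/L; x_c ≈ 152 km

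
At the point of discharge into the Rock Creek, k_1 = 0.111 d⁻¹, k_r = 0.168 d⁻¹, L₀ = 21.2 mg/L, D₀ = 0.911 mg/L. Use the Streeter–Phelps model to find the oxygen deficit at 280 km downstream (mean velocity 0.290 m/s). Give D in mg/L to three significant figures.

D ≈ 5.77 mg/L

Travel time t = x/v = 280 km / (0.290 m/s) = 280000 m / 0.290 m/s = 965500 s = 11.17 d.
k_1 L₀/(k_r−k_1) = 0.111×21.2/(0.168−0.111) = 2.353/0.05700 = 41.28 mg/L.
e^(−k_1 t) = e^(−0.111×11.17) = 0.2893; e^(−k_r t) = e^(−0.168×11.17) = 0.1530.
D = 41.28 × (0.2893 − 0.1530) + 0.911 × 0.1530 = 5.626 + 0.1394 = 5.765 mg/L.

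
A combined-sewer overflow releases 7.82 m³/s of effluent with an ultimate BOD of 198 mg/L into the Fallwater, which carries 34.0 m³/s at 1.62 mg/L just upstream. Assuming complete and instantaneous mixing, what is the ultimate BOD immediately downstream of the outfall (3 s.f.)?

Flow-weighted mixing: C = (Q_r C_r + Q_w C_w)/(Q_r + Q_w)
= (34.0×1.62 + 7.82×198)/(34.0 + 7.82) = 1603/41.82 = 38.34 mg/L.

38.3 mg/L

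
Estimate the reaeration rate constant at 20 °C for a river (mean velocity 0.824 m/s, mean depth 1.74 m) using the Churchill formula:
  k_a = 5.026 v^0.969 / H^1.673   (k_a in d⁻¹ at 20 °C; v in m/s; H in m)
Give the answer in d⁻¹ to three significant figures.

k_a ≈ 1.65 d⁻¹

k_a = 5.026 × 0.824^0.969 / 1.74^1.673 = 5.026 × 0.8290 / 2.526 = 1.649 d⁻¹.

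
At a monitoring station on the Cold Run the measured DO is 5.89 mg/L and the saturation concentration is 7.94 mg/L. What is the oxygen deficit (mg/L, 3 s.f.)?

D ≈ 2.05 mg/L

D = C_s − C = 7.94 − 5.89 = 2.05 mg/L.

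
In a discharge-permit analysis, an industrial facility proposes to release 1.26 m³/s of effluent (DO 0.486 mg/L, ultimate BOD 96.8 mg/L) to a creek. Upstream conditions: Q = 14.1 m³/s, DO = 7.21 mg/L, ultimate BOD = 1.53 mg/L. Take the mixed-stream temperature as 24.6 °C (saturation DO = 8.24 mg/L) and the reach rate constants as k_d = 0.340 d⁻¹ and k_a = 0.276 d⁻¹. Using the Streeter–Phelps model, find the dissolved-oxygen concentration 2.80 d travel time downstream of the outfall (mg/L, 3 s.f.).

DO ≈ 3.75 mg/L

Mixed DO = (14.1×7.21 + 1.26×0.486)/(14.1+1.26) = 102.3/15.36 = 6.658 mg/L.
Mixed L₀ = (14.1×1.53 + 1.26×96.8)/(15.36) = 143.5/15.36 = 9.345 mg/L.
Initial deficit D₀ = C_s − DO₀ = 8.24 − 6.658 = 1.582 mg/L.
D(2.80) = [0.340×9.345/(0.276−0.340)](e^(−0.340×2.80) − e^(−0.276×2.80)) + 1.582 e^(−0.276×2.80)
= -49.65 × (0.3860 − 0.4617) + 1.582 × 0.4617 = 4.491 mg/L.
DO = 8.24 − 4.491 = 3.749 mg/L.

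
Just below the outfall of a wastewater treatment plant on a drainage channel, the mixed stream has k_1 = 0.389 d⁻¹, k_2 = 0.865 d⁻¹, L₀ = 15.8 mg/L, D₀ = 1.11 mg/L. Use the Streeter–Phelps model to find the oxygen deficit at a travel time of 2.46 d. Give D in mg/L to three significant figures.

D ≈ 3.55 mg/L

k_1 L₀/(k_2−k_1) = 0.389×15.8/(0.865−0.389) = 6.146/0.4760 = 12.91 mg/L.
e^(−k_1 t) = e^(−0.389×2.460) = 0.3841; e^(−k_2 t) = e^(−0.865×2.460) = 0.1191.
D = 12.91 × (0.3841 − 0.1191) + 1.11 × 0.1191 = 3.421 + 0.1322 = 3.554 mg/L.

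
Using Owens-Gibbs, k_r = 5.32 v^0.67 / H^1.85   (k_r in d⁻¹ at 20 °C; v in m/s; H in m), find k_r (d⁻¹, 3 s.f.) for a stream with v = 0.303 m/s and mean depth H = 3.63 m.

k_r ≈ 0.220 d⁻¹

k_r = 5.32 × 0.303^0.67 / 3.63^1.85 = 5.32 × 0.4493 / 10.86 = 0.2201 d⁻¹.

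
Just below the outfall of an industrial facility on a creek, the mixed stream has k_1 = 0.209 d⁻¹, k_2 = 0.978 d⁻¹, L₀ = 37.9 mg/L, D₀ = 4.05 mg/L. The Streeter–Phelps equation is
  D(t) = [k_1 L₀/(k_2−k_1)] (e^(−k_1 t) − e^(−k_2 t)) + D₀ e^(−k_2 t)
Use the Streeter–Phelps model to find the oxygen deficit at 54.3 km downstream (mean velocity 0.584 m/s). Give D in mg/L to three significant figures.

Travel time t = x/v = 54.3 km / (0.584 m/s) = 54300 m / 0.584 m/s = 92980 s = 1.076 d.
k_1 L₀/(k_2−k_1) = 0.209×37.9/(0.978−0.209) = 7.921/0.7690 = 10.30 mg/L.
e^(−k_1 t) = e^(−0.209×1.076) = 0.7986; e^(−k_2 t) = e^(−0.978×1.076) = 0.3491.
D = 10.30 × (0.7986 − 0.3491) + 4.05 × 0.3491 = 4.630 + 1.414 = 6.044 mg/L.

D ≈ 6.04 mg/L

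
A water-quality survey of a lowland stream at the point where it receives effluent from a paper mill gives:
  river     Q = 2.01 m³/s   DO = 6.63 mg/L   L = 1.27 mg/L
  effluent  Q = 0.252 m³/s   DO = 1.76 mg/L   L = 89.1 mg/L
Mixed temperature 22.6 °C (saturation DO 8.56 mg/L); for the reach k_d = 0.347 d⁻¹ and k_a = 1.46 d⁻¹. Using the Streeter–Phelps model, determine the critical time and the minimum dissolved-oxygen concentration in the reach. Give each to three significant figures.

t_c ≈ 0.156 d; minimum DO ≈ 6.07 mg/L

Mixed DO = (2.01×6.63 + 0.252×1.76)/(2.01+0.252) = 13.77/2.262 = 6.087 mg/L.
Mixed L₀ = (2.01×1.27 + 0.252×89.1)/(2.262) = 25.01/2.262 = 11.05 mg/L.
Initial deficit D₀ = C_s − DO₀ = 8.56 − 6.087 = 2.473 mg/L.
t_c = (1/1.113) ln[(1.46/0.347)(1 − 2.473×1.113/(0.347×11.05))] = 0.8985 × ln(1.189) = 0.1556 d.
D_c = (0.347/1.46) × 11.05 × e^(−0.347×0.1556) = 0.2377 × 11.05 × 0.9474 = 2.489 mg/L.
Minimum DO = 8.56 − 2.489 = 6.071 mg/L.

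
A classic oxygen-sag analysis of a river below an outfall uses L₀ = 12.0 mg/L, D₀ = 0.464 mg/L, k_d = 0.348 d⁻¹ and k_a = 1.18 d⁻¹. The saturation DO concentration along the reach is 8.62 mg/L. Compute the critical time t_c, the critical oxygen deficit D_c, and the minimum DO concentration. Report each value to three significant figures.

With k_a/k_d = 3.391 and 1 − D₀(k_a−k_d)/(k_d L₀) = 0.9076,
t_c = ln(3.391 × 0.9076) / (1.18 − 0.348) = ln(3.077) / 0.8320 = 1.124/0.8320 = 1.351 d.
L(t_c) = L₀ e^(−k_d t_c) = 12.0 × 0.6249 = 7.499 mg/L, and at the critical point k_a D_c = k_d L, so D_c = (0.348/1.18) × 7.499 = 2.212 mg/L.
Minimum DO = C_s − D_c = 8.62 − 2.212 = 6.408 mg/L.

t_c ≈ 1.35 d; D_c ≈ 2.21 mg/L; min DO ≈ 6.41 mg/L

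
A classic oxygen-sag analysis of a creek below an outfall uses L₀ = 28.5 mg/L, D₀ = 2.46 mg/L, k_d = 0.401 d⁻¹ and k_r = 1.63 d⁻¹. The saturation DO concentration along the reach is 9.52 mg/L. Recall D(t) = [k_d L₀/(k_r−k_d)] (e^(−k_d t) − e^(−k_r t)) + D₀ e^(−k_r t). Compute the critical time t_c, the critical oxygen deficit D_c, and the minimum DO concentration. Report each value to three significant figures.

At the critical point dD/dt = 0, so k_d L₀ e^(−k_d t) = k_r D. Substituting D(t) from the Streeter–Phelps equation and solving for t gives
t_c = ln[(k_r/k_d)(1 − D₀(k_r−k_d)/(k_d L₀))] / (k_r−k_d).
Here k_r−k_d = 1.229 d⁻¹ and 1 − D₀(k_r−k_d)/(k_d L₀) = 1 − 2.46×1.229/(0.401×28.5) = 0.7355, so
t_c = ln(4.065 × 0.7355) / 1.229 = 1.095 / 1.229 = 0.8911 d.
L(t_c) = L₀ e^(−k_d t_c) = 28.5 × 0.6996 = 19.94 mg/L, and at the critical point k_r D_c = k_d L, so D_c = (0.401/1.63) × 19.94 = 4.905 mg/L.
Minimum DO = C_s − D_c = 9.52 − 4.905 = 4.615 mg/L.

t_c ≈ 0.891 d; D_c ≈ 4.90 mg/L; min DO ≈ 4.62 mg/L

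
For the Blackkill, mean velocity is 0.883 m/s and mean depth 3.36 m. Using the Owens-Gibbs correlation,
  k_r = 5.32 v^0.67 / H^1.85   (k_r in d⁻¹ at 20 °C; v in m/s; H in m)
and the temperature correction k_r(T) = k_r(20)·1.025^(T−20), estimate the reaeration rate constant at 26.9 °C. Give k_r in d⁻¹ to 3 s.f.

k_r ≈ 0.617 d⁻¹

k_r(20) = 5.32 × 0.883^0.67 / 3.36^1.85 = 5.32 × 0.9200 / 9.413 = 0.5200 d⁻¹.
k_r(26.9) = 0.5200 × 1.025^(26.9−20) = 0.5200 × 1.186 = 0.6166 d⁻¹.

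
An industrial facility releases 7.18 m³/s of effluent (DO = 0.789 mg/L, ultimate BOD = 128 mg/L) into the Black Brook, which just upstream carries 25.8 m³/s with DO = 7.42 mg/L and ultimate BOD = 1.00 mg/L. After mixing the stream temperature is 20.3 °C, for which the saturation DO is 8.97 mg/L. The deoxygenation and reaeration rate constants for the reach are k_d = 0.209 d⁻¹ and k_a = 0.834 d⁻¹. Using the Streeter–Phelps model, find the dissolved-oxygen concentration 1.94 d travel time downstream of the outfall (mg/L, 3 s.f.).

Mixed DO = (25.8×7.42 + 7.18×0.789)/(25.8+7.18) = 197.1/32.98 = 5.976 mg/L.
Mixed L₀ = (25.8×1.00 + 7.18×128)/(32.98) = 944.8/32.98 = 28.65 mg/L.
Initial deficit D₀ = C_s − DO₀ = 8.97 − 5.976 = 2.994 mg/L.
D(1.94) = [0.209×28.65/(0.834−0.209)](e^(−0.209×1.94) − e^(−0.834×1.94)) + 2.994 e^(−0.834×1.94)
= 9.580 × (0.6667 − 0.1983) + 2.994 × 0.1983 = 5.081 mg/L.
DO = 8.97 − 5.081 = 3.889 mg/L.

DO ≈ 3.89 mg/L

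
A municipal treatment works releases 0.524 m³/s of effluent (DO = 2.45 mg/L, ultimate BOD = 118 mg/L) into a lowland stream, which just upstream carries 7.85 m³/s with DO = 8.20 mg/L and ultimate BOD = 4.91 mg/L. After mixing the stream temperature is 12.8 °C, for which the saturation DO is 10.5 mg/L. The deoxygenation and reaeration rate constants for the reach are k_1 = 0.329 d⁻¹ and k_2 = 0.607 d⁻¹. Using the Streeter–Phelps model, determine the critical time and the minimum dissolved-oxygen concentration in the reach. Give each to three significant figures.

Mixed DO = (7.85×8.20 + 0.524×2.45)/(7.85+0.524) = 65.65/8.374 = 7.840 mg/L.
Mixed L₀ = (7.85×4.91 + 0.524×118)/(8.374) = 100.4/8.374 = 11.99 mg/L.
Initial deficit D₀ = C_s − DO₀ = 10.5 − 7.840 = 2.660 mg/L.
t_c = (1/0.2780) ln[(0.607/0.329)(1 − 2.660×0.2780/(0.329×11.99))] = 3.597 × ln(1.499) = 1.456 d.
D_c = (0.329/0.607) × 11.99 × e^(−0.329×1.456) = 0.5420 × 11.99 × 0.6193 = 4.024 mg/L.
Minimum DO = 10.5 − 4.024 = 6.476 mg/L.

t_c ≈ 1.46 d; minimum DO ≈ 6.48 mg/L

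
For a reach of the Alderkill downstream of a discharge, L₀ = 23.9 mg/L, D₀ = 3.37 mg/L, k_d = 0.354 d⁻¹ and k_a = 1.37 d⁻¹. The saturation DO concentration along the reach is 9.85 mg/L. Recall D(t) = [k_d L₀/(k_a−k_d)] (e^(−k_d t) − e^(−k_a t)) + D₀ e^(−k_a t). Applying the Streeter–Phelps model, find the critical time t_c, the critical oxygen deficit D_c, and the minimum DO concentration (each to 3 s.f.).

At the critical point dD/dt = 0, so k_d L₀ e^(−k_d t) = k_a D. Substituting D(t) from the Streeter–Phelps equation and solving for t gives
t_c = ln[(k_a/k_d)(1 − D₀(k_a−k_d)/(k_d L₀))] / (k_a−k_d).
Here k_a−k_d = 1.016 d⁻¹ and 1 − D₀(k_a−k_d)/(k_d L₀) = 1 − 3.37×1.016/(0.354×23.9) = 0.5953, so
t_c = ln(3.870 × 0.5953) / 1.016 = 0.8346 / 1.016 = 0.8215 d.
D_c = (k_d/k_a) L₀ e^(−k_d t_c) = (0.354/1.37) × 23.9 × e^(−0.354×0.8215) = 0.2584 × 23.9 × 0.7477 = 4.617 mg/L.
Minimum DO = C_s − D_c = 9.85 − 4.617 = 5.233 mg/L.

t_c ≈ 0.821 d; D_c ≈ 4.62 mg/L; min DO ≈ 5.23 mg/L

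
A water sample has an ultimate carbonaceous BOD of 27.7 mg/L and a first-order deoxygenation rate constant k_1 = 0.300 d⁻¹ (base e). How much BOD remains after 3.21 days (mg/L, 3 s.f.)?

L_t = L₀ e^(−k_1 t) = 27.7 × e^(−0.300×3.21) = 27.7 × 0.3817 = 10.57 mg/L.

L ≈ 10.6 mg/L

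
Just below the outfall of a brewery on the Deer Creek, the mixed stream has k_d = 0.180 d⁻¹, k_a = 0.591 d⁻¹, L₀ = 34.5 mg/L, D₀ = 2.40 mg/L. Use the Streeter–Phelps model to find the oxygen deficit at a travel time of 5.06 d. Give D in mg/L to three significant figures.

k_d L₀/(k_a−k_d) = 0.180×34.5/(0.591−0.180) = 6.210/0.4110 = 15.11 mg/L.
e^(−k_d t) = e^(−0.180×5.060) = 0.4022; e^(−k_a t) = e^(−0.591×5.060) = 0.05026.
D = 15.11 × (0.4022 − 0.05026) + 2.40 × 0.05026 = 5.318 + 0.1206 = 5.438 mg/L.

D ≈ 5.44 mg/L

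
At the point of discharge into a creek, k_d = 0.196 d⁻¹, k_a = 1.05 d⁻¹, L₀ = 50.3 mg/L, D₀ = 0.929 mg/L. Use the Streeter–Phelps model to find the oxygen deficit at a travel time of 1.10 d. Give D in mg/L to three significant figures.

D ≈ 5.96 mg/L

k_d L₀/(k_a−k_d) = 0.196×50.3/(1.05−0.196) = 9.859/0.8540 = 11.54 mg/L.
e^(−k_d t) = e^(−0.196×1.100) = 0.8061; e^(−k_a t) = e^(−1.05×1.100) = 0.3151.
D = 11.54 × (0.8061 − 0.3151) + 0.929 × 0.3151 = 5.668 + 0.2927 = 5.961 mg/L.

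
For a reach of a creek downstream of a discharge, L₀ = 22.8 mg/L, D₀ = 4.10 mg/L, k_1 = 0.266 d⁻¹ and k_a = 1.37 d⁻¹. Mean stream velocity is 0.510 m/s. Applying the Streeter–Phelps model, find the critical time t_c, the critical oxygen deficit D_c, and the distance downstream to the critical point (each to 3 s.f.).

t_c ≈ 0.242 d; D_c ≈ 4.15 mg/L; x_c ≈ 10.7 km

At the critical point dD/dt = 0, so k_1 L₀ e^(−k_1 t) = k_a D. Substituting D(t) from the Streeter–Phelps equation and solving for t gives
t_c = ln[(k_a/k_1)(1 − D₀(k_a−k_1)/(k_1 L₀))] / (k_a−k_1).
Here k_a−k_1 = 1.104 d⁻¹ and 1 − D₀(k_a−k_1)/(k_1 L₀) = 1 − 4.10×1.104/(0.266×22.8) = 0.2537, so
t_c = ln(5.150 × 0.2537) / 1.104 = 0.2673 / 1.104 = 0.2421 d.
D_c = (k_1/k_a) L₀ e^(−k_1 t_c) = (0.266/1.37) × 22.8 × e^(−0.266×0.2421) = 0.1942 × 22.8 × 0.9376 = 4.151 mg/L.
x_c = v t_c = 0.510 m/s × 0.2421 d × 86400 s/d = 10670 m ≈ 10.7 km.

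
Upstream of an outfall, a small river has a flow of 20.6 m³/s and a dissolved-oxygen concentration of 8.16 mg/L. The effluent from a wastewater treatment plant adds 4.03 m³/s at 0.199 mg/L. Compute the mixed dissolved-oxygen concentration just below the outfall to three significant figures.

Flow-weighted mixing: C = (Q_r C_r + Q_w C_w)/(Q_r + Q_w)
= (20.6×8.16 + 4.03×0.199)/(20.6 + 4.03) = 168.9/24.63 = 6.857 mg/L.

6.86 mg/L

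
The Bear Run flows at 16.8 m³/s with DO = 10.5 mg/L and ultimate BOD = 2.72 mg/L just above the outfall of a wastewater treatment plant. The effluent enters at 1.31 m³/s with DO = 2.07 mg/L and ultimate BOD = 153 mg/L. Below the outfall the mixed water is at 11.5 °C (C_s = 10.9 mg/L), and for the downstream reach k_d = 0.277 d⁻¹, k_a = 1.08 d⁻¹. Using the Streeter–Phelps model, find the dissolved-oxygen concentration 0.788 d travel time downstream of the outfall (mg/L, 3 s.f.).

Mixed DO = (16.8×10.5 + 1.31×2.07)/(16.8+1.31) = 179.1/18.11 = 9.890 mg/L.
Mixed L₀ = (16.8×2.72 + 1.31×153)/(18.11) = 246.1/18.11 = 13.59 mg/L.
Initial deficit D₀ = C_s − DO₀ = 10.9 − 9.890 = 1.010 mg/L.
D(0.788) = [0.277×13.59/(1.08−0.277)](e^(−0.277×0.788) − e^(−1.08×0.788)) + 1.010 e^(−1.08×0.788)
= 4.688 × (0.8039 − 0.4270) + 1.010 × 0.4270 = 2.198 mg/L.
DO = 10.9 − 2.198 = 8.702 mg/L.

DO ≈ 8.70 mg/L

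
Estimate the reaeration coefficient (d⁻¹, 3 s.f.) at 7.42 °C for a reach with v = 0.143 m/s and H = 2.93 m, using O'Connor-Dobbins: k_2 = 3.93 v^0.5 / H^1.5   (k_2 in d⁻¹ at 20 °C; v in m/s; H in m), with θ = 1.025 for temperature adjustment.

k_2 ≈ 0.217 d⁻¹

k_2(20) = 3.93 × 0.143^0.5 / 2.93^1.5 = 3.93 × 0.3782 / 5.015 = 0.2963 d⁻¹.
k_2(7.42) = 0.2963 × 1.025^(7.42−20) = 0.2963 × 0.7330 = 0.2172 d⁻¹.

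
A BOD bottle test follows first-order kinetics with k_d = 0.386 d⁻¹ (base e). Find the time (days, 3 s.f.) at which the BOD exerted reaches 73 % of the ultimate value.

y/L₀ = 1 − e^(−k_d t) = 0.73 ⇒ e^(−k_d t) = 0.270
t = −ln(0.270) / 0.386 = 1.309 / 0.386 = 3.392 d.

t ≈ 3.39 d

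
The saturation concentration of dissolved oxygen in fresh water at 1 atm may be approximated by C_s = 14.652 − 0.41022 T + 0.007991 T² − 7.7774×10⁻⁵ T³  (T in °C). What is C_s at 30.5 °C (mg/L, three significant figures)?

C_s = 14.652 − 0.41022×30.5 + 0.007991×30.5² − 7.7774×10⁻⁵×30.5³ = 7.367 mg/L.

C_s ≈ 7.37 mg/L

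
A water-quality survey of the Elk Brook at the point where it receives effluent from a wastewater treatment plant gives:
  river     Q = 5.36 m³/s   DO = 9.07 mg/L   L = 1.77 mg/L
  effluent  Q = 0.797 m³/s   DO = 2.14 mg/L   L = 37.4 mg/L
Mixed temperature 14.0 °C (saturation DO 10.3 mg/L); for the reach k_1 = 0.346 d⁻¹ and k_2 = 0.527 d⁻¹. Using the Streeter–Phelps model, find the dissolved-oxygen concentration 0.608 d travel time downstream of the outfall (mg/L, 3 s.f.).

Mixed DO = (5.36×9.07 + 0.797×2.14)/(5.36+0.797) = 50.32/6.157 = 8.173 mg/L.
Mixed L₀ = (5.36×1.77 + 0.797×37.4)/(6.157) = 39.30/6.157 = 6.382 mg/L.
Initial deficit D₀ = C_s − DO₀ = 10.3 − 8.173 = 2.127 mg/L.
D(0.608) = [0.346×6.382/(0.527−0.346)](e^(−0.346×0.608) − e^(−0.527×0.608)) + 2.127 e^(−0.527×0.608)
= 12.20 × (0.8103 − 0.7258) + 2.127 × 0.7258 = 2.574 mg/L.
DO = 10.3 − 2.574 = 7.726 mg/L.

DO ≈ 7.73 mg/L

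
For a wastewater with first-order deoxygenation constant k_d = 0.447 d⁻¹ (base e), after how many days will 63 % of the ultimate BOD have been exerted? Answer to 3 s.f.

y/L₀ = 1 − e^(−k_d t) = 0.63 ⇒ e^(−k_d t) = 0.370
t = −ln(0.370) / 0.447 = 0.9943 / 0.447 = 2.224 d.

t ≈ 2.22 d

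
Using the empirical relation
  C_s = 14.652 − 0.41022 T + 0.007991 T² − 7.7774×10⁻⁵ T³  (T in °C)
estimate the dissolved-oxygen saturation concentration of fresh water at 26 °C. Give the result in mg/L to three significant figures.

C_s = 14.652 − 0.41022×26 + 0.007991×26² − 7.7774×10⁻⁵×26³ = 8.021 mg/L.

C_s ≈ 8.02 mg/L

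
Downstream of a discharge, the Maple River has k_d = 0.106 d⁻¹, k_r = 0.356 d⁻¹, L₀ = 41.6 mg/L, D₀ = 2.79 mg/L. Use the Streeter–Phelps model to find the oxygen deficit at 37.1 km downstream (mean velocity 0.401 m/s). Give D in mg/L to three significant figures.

Travel time t = x/v = 37.1 km / (0.401 m/s) = 37100 m / 0.401 m/s = 92520 s = 1.071 d.
k_d L₀/(k_r−k_d) = 0.106×41.6/(0.356−0.106) = 4.410/0.2500 = 17.64 mg/L.
e^(−k_d t) = e^(−0.106×1.071) = 0.8927; e^(−k_r t) = e^(−0.356×1.071) = 0.6830.
D = 17.64 × (0.8927 − 0.6830) + 2.79 × 0.6830 = 3.698 + 1.906 = 5.604 mg/L.

D ≈ 5.60 mg/L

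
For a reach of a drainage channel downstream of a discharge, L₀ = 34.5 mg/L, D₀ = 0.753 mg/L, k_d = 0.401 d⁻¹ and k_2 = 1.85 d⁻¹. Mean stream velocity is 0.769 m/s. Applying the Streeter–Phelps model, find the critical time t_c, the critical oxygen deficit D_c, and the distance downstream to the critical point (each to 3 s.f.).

t_c = [1/(k_2−k_d)] ln[(k_2/k_d)(1 − D₀(k_2−k_d)/(k_d L₀))]
= [1/(1.85−0.401)] ln[(1.85/0.401)(1 − 0.753×1.449/(0.401×34.5))]
= (1/1.449) ln[4.613 × 0.9211] = 0.6901 × ln(4.250) = 0.6901 × 1.447 = 0.9985 d.
L(t_c) = L₀ e^(−k_d t_c) = 34.5 × 0.6701 = 23.12 mg/L, and at the critical point k_2 D_c = k_d L, so D_c = (0.401/1.85) × 23.12 = 5.011 mg/L.
x_c = v t_c = 0.769 m/s × 0.9985 d × 86400 s/d = 66340 m ≈ 66.3 km.

t_c ≈ 0.999 d; D_c ≈ 5.01 mg/L; x_c ≈ 66.3 km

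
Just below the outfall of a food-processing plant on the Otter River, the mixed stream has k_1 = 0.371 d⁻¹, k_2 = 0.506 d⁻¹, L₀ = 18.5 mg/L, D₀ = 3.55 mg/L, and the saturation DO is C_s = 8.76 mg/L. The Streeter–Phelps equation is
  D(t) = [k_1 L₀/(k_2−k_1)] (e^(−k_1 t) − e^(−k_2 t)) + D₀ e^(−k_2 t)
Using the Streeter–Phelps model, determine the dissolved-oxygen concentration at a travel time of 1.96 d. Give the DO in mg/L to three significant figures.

k_1 L₀/(k_2−k_1) = 0.371×18.5/(0.506−0.371) = 6.864/0.1350 = 50.84 mg/L.
e^(−k_1 t) = e^(−0.371×1.960) = 0.4833; e^(−k_2 t) = e^(−0.506×1.960) = 0.3709.
D = 50.84 × (0.4833 − 0.3709) + 3.55 × 0.3709 = 5.712 + 1.317 = 7.029 mg/L.
DO = C_s − D = 8.76 − 7.029 = 1.731 mg/L.

DO ≈ 1.73 mg/L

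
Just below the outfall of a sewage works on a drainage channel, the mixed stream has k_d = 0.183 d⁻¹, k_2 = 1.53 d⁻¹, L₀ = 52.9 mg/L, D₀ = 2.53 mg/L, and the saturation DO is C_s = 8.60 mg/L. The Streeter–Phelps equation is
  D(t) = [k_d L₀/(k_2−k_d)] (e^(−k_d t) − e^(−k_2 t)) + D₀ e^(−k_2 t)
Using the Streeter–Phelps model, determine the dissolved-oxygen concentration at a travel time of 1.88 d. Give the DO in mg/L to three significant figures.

k_d L₀/(k_2−k_d) = 0.183×52.9/(1.53−0.183) = 9.681/1.347 = 7.187 mg/L.
e^(−k_d t) = e^(−0.183×1.880) = 0.7089; e^(−k_2 t) = e^(−1.53×1.880) = 0.05634.
D = 7.187 × (0.7089 − 0.05634) + 2.53 × 0.05634 = 4.690 + 0.1425 = 4.832 mg/L.
DO = C_s − D = 8.60 − 4.832 = 3.768 mg/L.

DO ≈ 3.77 mg/L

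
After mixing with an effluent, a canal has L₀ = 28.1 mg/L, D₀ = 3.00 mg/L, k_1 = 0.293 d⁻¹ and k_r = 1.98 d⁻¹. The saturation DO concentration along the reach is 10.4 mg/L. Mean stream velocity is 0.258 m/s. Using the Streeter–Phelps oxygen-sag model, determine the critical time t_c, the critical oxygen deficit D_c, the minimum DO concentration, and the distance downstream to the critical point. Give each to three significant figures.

t_c ≈ 0.567 d; D_c ≈ 3.52 mg/L; min DO ≈ 6.88 mg/L; x_c ≈ 12.6 km

t_c = [1/(k_r−k_1)] ln[(k_r/k_1)(1 − D₀(k_r−k_1)/(k_1 L₀))]
= [1/(1.98−0.293)] ln[(1.98/0.293)(1 − 3.00×1.687/(0.293×28.1))]
= (1/1.687) ln[6.758 × 0.3853] = 0.5928 × ln(2.604) = 0.5928 × 0.9569 = 0.5672 d.
L(t_c) = L₀ e^(−k_1 t_c) = 28.1 × 0.8469 = 23.80 mg/L, and at the critical point k_r D_c = k_1 L, so D_c = (0.293/1.98) × 23.80 = 3.521 mg/L.
Minimum DO = C_s − D_c = 10.4 − 3.521 = 6.879 mg/L.
x_c = v t_c = 0.258 m/s × 0.5672 d × 86400 s/d = 12640 m ≈ 12.6 km.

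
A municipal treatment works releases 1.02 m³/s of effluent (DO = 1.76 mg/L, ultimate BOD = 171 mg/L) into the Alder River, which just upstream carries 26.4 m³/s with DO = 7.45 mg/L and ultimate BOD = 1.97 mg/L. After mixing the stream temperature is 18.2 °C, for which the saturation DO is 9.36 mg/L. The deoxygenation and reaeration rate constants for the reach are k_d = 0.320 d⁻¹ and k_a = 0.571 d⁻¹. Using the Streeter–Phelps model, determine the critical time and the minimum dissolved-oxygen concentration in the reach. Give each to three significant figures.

Mixed DO = (26.4×7.45 + 1.02×1.76)/(26.4+1.02) = 198.5/27.42 = 7.238 mg/L.
Mixed L₀ = (26.4×1.97 + 1.02×171)/(27.42) = 226.4/27.42 = 8.258 mg/L.
Initial deficit D₀ = C_s − DO₀ = 9.36 − 7.238 = 2.122 mg/L.
t_c = (1/0.2510) ln[(0.571/0.320)(1 − 2.122×0.2510/(0.320×8.258))] = 3.984 × ln(1.425) = 1.410 d.
D_c = (0.320/0.571) × 8.258 × e^(−0.320×1.410) = 0.5604 × 8.258 × 0.6368 = 2.947 mg/L.
Minimum DO = 9.36 − 2.947 = 6.413 mg/L.

t_c ≈ 1.41 d; minimum DO ≈ 6.41 mg/L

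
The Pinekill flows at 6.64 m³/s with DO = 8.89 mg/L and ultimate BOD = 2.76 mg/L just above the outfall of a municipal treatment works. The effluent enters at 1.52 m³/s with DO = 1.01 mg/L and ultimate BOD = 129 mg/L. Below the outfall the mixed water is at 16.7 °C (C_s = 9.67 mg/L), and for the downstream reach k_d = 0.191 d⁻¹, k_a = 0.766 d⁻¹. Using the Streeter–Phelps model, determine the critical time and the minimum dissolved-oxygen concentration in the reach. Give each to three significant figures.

t_c ≈ 1.90 d; minimum DO ≈ 5.11 mg/L

Mixed DO = (6.64×8.89 + 1.52×1.01)/(6.64+1.52) = 60.56/8.160 = 7.422 mg/L.
Mixed L₀ = (6.64×2.76 + 1.52×129)/(8.160) = 214.4/8.160 = 26.28 mg/L.
Initial deficit D₀ = C_s − DO₀ = 9.67 − 7.422 = 2.248 mg/L.
t_c = (1/0.5750) ln[(0.766/0.191)(1 − 2.248×0.5750/(0.191×26.28))] = 1.739 × ln(2.978) = 1.898 d.
D_c = (0.191/0.766) × 26.28 × e^(−0.191×1.898) = 0.2493 × 26.28 × 0.6960 = 4.560 mg/L.
Minimum DO = 9.67 − 4.560 = 5.110 mg/L.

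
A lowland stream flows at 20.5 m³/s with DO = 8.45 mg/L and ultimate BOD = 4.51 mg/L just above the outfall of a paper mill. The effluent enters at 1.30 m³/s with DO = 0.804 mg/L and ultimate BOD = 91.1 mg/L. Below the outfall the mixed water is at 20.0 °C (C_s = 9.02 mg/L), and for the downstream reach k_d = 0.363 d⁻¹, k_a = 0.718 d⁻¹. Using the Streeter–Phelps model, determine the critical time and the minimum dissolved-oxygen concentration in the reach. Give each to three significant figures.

Mixed DO = (20.5×8.45 + 1.30×0.804)/(20.5+1.30) = 174.3/21.80 = 7.994 mg/L.
Mixed L₀ = (20.5×4.51 + 1.30×91.1)/(21.80) = 210.9/21.80 = 9.674 mg/L.
Initial deficit D₀ = C_s − DO₀ = 9.02 − 7.994 = 1.026 mg/L.
t_c = (1/0.3550) ln[(0.718/0.363)(1 − 1.026×0.3550/(0.363×9.674))] = 2.817 × ln(1.773) = 1.613 d.
D_c = (0.363/0.718) × 9.674 × e^(−0.363×1.613) = 0.5056 × 9.674 × 0.5568 = 2.723 mg/L.
Minimum DO = 9.02 − 2.723 = 6.297 mg/L.

t_c ≈ 1.61 d; minimum DO ≈ 6.30 mg/L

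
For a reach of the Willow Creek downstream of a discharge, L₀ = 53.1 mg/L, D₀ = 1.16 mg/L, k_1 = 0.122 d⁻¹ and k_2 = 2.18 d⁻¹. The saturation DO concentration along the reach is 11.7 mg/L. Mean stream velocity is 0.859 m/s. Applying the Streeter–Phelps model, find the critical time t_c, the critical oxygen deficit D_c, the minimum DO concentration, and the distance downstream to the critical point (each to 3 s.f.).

t_c ≈ 1.18 d; D_c ≈ 2.57 mg/L; min DO ≈ 9.13 mg/L; x_c ≈ 87.4 km

t_c = [1/(k_2−k_1)] ln[(k_2/k_1)(1 − D₀(k_2−k_1)/(k_1 L₀))]
= [1/(2.18−0.122)] ln[(2.18/0.122)(1 − 1.16×2.058/(0.122×53.1))]
= (1/2.058) ln[17.87 × 0.6315] = 0.4859 × ln(11.28) = 0.4859 × 2.423 = 1.178 d.
D_c = (k_1/k_2) L₀ e^(−k_1 t_c) = (0.122/2.18) × 53.1 × e^(−0.122×1.178) = 0.05596 × 53.1 × 0.8662 = 2.574 mg/L.
Minimum DO = C_s − D_c = 11.7 − 2.574 = 9.126 mg/L.
x_c = v t_c = 0.859 m/s × 1.178 d × 86400 s/d = 87390 m ≈ 87.4 km.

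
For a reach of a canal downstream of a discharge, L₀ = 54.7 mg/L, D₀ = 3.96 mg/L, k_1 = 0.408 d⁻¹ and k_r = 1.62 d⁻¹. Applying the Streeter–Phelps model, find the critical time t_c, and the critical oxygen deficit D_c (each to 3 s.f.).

At the critical point dD/dt = 0, so k_1 L₀ e^(−k_1 t) = k_r D. Substituting D(t) from the Streeter–Phelps equation and solving for t gives
t_c = ln[(k_r/k_1)(1 − D₀(k_r−k_1)/(k_1 L₀))] / (k_r−k_1).
Here k_r−k_1 = 1.212 d⁻¹ and 1 − D₀(k_r−k_1)/(k_1 L₀) = 1 − 3.96×1.212/(0.408×54.7) = 0.7849, so
t_c = ln(3.971 × 0.7849) / 1.212 = 1.137 / 1.212 = 0.9379 d.
L(t_c) = L₀ e^(−k_1 t_c) = 54.7 × 0.6820 = 37.31 mg/L, and at the critical point k_r D_c = k_1 L, so D_c = (0.408/1.62) × 37.31 = 9.396 mg/L.

t_c ≈ 0.938 d; D_c ≈ 9.40 mg/L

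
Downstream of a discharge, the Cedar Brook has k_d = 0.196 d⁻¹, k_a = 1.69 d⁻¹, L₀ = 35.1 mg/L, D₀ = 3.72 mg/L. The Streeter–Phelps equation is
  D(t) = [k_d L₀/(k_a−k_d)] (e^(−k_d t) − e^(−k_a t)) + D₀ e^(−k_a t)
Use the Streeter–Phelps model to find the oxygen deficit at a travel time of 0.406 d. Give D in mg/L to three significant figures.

D ≈ 3.81 mg/L

k_d L₀/(k_a−k_d) = 0.196×35.1/(1.69−0.196) = 6.880/1.494 = 4.605 mg/L.
e^(−k_d t) = e^(−0.196×0.4060) = 0.9235; e^(−k_a t) = e^(−1.69×0.4060) = 0.5035.
D = 4.605 × (0.9235 − 0.5035) + 3.72 × 0.5035 = 1.934 + 1.873 = 3.807 mg/L.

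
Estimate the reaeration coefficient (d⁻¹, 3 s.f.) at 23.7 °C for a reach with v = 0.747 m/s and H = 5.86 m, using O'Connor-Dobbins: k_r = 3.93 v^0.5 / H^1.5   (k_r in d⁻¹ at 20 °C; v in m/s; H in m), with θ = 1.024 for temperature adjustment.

k_r(20) = 3.93 × 0.747^0.5 / 5.86^1.5 = 3.93 × 0.8643 / 14.19 = 0.2394 d⁻¹.
k_r(23.7) = 0.2394 × 1.024^(23.7−20) = 0.2394 × 1.092 = 0.2614 d⁻¹.

k_r ≈ 0.261 d⁻¹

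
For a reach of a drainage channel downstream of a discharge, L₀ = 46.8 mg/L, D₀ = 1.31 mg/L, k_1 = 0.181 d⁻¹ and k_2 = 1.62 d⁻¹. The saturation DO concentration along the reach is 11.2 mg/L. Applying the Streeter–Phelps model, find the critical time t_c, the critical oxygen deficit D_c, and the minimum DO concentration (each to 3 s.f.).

t_c ≈ 1.35 d; D_c ≈ 4.10 mg/L; min DO ≈ 7.10 mg/L

With k_2/k_1 = 8.950 and 1 − D₀(k_2−k_1)/(k_1 L₀) = 0.7775,
t_c = ln(8.950 × 0.7775) / (1.62 − 0.181) = ln(6.958) / 1.439 = 1.940/1.439 = 1.348 d.
D_c = (k_1/k_2) L₀ e^(−k_1 t_c) = (0.181/1.62) × 46.8 × e^(−0.181×1.348) = 0.1117 × 46.8 × 0.7835 = 4.097 mg/L.
Minimum DO = C_s − D_c = 11.2 − 4.097 = 7.103 mg/L.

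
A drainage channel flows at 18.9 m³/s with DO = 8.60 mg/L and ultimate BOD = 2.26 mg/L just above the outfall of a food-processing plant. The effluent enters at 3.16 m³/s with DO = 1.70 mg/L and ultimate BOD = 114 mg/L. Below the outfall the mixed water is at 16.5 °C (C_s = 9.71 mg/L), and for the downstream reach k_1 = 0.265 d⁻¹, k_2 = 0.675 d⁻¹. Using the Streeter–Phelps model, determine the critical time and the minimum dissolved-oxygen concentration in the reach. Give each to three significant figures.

Mixed DO = (18.9×8.60 + 3.16×1.70)/(18.9+3.16) = 167.9/22.06 = 7.612 mg/L.
Mixed L₀ = (18.9×2.26 + 3.16×114)/(22.06) = 403.0/22.06 = 18.27 mg/L.
Initial deficit D₀ = C_s − DO₀ = 9.71 − 7.612 = 2.098 mg/L.
t_c = (1/0.4100) ln[(0.675/0.265)(1 − 2.098×0.4100/(0.265×18.27))] = 2.439 × ln(2.094) = 1.803 d.
D_c = (0.265/0.675) × 18.27 × e^(−0.265×1.803) = 0.3926 × 18.27 × 0.6201 = 4.447 mg/L.
Minimum DO = 9.71 − 4.447 = 5.263 mg/L.

t_c ≈ 1.80 d; minimum DO ≈ 5.26 mg/L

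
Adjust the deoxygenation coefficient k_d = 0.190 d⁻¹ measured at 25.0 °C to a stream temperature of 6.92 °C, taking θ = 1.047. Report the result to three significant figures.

k_d ≈ 0.0828 d⁻¹

k_d(T₂) = k_d(T₁) · θ^(T₂−T₁) = 0.190 × 1.047^(6.92−25.0)
= 0.190 × 1.047^-18.1 = 0.190 × 0.4359 = 0.08282 d⁻¹.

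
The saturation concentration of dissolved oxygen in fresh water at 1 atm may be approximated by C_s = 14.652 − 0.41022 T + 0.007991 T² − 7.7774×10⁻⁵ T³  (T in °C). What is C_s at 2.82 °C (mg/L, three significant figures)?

C_s = 14.652 − 0.41022×2.82 + 0.007991×2.82² − 7.7774×10⁻⁵×2.82³ = 13.56 mg/L.

C_s ≈ 13.6 mg/L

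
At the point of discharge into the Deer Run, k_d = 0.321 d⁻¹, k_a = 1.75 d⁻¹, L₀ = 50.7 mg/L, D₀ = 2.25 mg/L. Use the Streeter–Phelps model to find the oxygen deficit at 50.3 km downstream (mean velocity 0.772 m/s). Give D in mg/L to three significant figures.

D ≈ 6.50 mg/L

Travel time t = x/v = 50.3 km / (0.772 m/s) = 50300 m / 0.772 m/s = 65160 s = 0.7541 d.
k_d L₀/(k_a−k_d) = 0.321×50.7/(1.75−0.321) = 16.27/1.429 = 11.39 mg/L.
e^(−k_d t) = e^(−0.321×0.7541) = 0.7850; e^(−k_a t) = e^(−1.75×0.7541) = 0.2672.
D = 11.39 × (0.7850 − 0.2672) + 2.25 × 0.2672 = 5.897 + 0.6012 = 6.498 mg/L.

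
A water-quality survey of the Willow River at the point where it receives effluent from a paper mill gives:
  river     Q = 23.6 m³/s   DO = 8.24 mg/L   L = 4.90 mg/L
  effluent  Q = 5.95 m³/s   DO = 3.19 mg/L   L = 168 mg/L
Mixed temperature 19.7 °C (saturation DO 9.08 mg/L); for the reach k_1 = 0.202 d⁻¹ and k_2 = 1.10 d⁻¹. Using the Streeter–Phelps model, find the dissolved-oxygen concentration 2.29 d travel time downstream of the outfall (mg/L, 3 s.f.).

DO ≈ 4.27 mg/L

Mixed DO = (23.6×8.24 + 5.95×3.19)/(23.6+5.95) = 213.4/29.55 = 7.223 mg/L.
Mixed L₀ = (23.6×4.90 + 5.95×168)/(29.55) = 1115/29.55 = 37.74 mg/L.
Initial deficit D₀ = C_s − DO₀ = 9.08 − 7.223 = 1.857 mg/L.
D(2.29) = [0.202×37.74/(1.10−0.202)](e^(−0.202×2.29) − e^(−1.10×2.29)) + 1.857 e^(−1.10×2.29)
= 8.490 × (0.6297 − 0.08054) + 1.857 × 0.08054 = 4.811 mg/L.
DO = 9.08 − 4.811 = 4.269 mg/L.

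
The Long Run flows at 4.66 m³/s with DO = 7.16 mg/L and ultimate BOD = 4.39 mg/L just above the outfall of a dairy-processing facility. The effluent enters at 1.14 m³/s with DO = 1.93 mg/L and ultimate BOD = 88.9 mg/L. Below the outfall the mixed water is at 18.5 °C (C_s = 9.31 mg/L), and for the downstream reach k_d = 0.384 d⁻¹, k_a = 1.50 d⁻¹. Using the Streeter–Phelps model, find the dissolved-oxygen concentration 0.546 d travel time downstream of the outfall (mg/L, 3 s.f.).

DO ≈ 5.24 mg/L

Mixed DO = (4.66×7.16 + 1.14×1.93)/(4.66+1.14) = 35.57/5.800 = 6.132 mg/L.
Mixed L₀ = (4.66×4.39 + 1.14×88.9)/(5.800) = 121.8/5.800 = 21.00 mg/L.
Initial deficit D₀ = C_s − DO₀ = 9.31 − 6.132 = 3.178 mg/L.
D(0.546) = [0.384×21.00/(1.50−0.384)](e^(−0.384×0.546) − e^(−1.50×0.546)) + 3.178 e^(−1.50×0.546)
= 7.226 × (0.8109 − 0.4409) + 3.178 × 0.4409 = 4.075 mg/L.
DO = 9.31 − 4.075 = 5.235 mg/L.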